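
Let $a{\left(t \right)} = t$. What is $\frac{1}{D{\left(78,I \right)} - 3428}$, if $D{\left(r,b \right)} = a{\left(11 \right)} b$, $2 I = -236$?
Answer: $- \frac{1}{4726} \approx -0.0002116$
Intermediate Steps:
$I = -118$ ($I = \frac{1}{2} \left(-236\right) = -118$)
$D{\left(r,b \right)} = 11 b$
$\frac{1}{D{\left(78,I \right)} - 3428} = \frac{1}{11 \left(-118\right) - 3428} = \frac{1}{-1298 - 3428} = \frac{1}{-4726} = - \frac{1}{4726}$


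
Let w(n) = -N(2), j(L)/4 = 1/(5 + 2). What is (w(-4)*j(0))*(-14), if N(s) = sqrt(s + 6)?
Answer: 16*sqrt(2) ≈ 22.627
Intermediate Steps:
j(L) = 4/7 (j(L) = 4/(5 + 2) = 4/7)
N(s) = sqrt(6 + s)
w(n) = -2*sqrt(2) (w(n) = -sqrt(6 + 2) = -sqrt(8) = -2*sqrt(2))
(w(-4)*j(0))*(-14) = (-2*sqrt(2)*(4/7))*(-14) = -8*sqrt(2)/7*(-14) = 16*sqrt(2)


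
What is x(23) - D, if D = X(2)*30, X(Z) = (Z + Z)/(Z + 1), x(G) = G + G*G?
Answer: 512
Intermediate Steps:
x(G) = G + G²
X(Z) = 2*Z/(1 + Z) (X(Z) = (2*Z)/(1 + Z) = 2*Z/(1 + Z))
D = 40 (D = (2*2/(1 + 2))*30 = (2*2/3)*30 = (2*2*(⅓))*30 = (4/3)*30 = 40)
x(23) - D = 23*(1 + 23) - 1*40 = 23*24 - 40 = 552 - 40 = 512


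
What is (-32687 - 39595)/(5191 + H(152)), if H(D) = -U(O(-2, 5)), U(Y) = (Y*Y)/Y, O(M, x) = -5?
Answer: -12047/866 ≈ -13.911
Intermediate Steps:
U(Y) = Y (U(Y) = Y**2/Y = Y)
H(D) = 5 (H(D) = -1*(-5) = 5)
(-32687 - 39595)/(5191 + H(152)) = (-32687 - 39595)/(5191 + 5) = -72282/5196 = -72282*1/5196 = -12047/866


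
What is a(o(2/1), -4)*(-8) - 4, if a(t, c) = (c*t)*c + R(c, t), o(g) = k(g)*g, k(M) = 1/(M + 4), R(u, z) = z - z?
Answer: -140/3 ≈ -46.667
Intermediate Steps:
R(u, z) = 0
k(M) = 1/(4 + M)
o(g) = g/(4 + g)
a(t, c) = t*c² (a(t, c) = (c*t)*c + 0 = t*c² + 0 = t*c²)
a(o(2/1), -4)*(-8) - 4 = (((2/1)/(4 + 2/1))*(-4)²)*(-8) - 4 = (((2*1)/(4 + 2*1))*16)*(-8) - 4 = ((2/(4 + 2))*16)*(-8) - 4 = ((2/6)*16)*(-8) - 4 = ((2*(⅙))*16)*(-8) - 4 = ((⅓)*16)*(-8) - 4 = (16/3)*(-8) - 4 = -128/3 - 4 = -140/3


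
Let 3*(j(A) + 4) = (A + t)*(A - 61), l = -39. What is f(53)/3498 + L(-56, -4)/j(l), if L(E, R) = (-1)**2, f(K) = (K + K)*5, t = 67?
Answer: 13961/92796 ≈ 0.15045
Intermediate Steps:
f(K) = 10*K (f(K) = (2*K)*5 = 10*K)
j(A) = -4 + (-61 + A)*(67 + A)/3 (j(A) = -4 + ((A + 67)*(A - 61))/3 = -4 + ((67 + A)*(-61 + A))/3 = -4 + ((-61 + A)*(67 + A))/3 = -4 + (-61 + A)*(67 + A)/3)
L(E, R) = 1
f(53)/3498 + L(-56, -4)/j(l) = (10*53)/3498 + 1/(-4099/3 + 2*(-39) + (1/3)*(-39)**2) = 530*(1/3498) + 1/(-4099/3 - 78 + (1/3)*1521) = 5/33 + 1/(-4099/3 - 78 + 507) = 5/33 + 1/(-2812/3) = 5/33 + 1*(-3/2812) = 5/33 - 3/2812 = 13961/92796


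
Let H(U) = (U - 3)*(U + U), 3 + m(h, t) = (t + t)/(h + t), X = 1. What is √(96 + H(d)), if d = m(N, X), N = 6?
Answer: 4*√389/7 ≈ 11.270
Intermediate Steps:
m(h, t) = -3 + 2*t/(h + t) (m(h, t) = -3 + (t + t)/(h + t) = -3 + (2*t)/(h + t) = -3 + 2*t/(h + t))
d = -19/7 (d = (-1*1 - 3*6)/(6 + 1) = (-1 - 18)/7 = (⅐)*(-19) = -19/7 ≈ -2.7143)
H(U) = 2*U*(-3 + U) (H(U) = (-3 + U)*(2*U) = 2*U*(-3 + U))
√(96 + H(d)) = √(96 + 2*(-19/7)*(-3 - 19/7)) = √(96 + 2*(-19/7)*(-40/7)) = √(96 + 1520/49) = √(6224/49) = 4*√389/7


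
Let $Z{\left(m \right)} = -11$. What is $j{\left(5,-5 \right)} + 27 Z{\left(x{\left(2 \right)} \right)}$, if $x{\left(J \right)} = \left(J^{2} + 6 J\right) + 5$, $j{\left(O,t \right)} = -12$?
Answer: $-309$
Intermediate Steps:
$x{\left(J \right)} = 5 + J^{2} + 6 J$
$j{\left(5,-5 \right)} + 27 Z{\left(x{\left(2 \right)} \right)} = -12 + 27 \left(-11\right) = -12 - 297 = -309$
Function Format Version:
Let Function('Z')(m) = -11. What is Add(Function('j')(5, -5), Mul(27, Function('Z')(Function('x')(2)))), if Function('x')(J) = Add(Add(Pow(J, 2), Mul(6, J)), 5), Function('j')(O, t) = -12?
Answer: -309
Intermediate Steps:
Function('x')(J) = Add(5, Pow(J, 2), Mul(6, J))
Add(Function('j')(5, -5), Mul(27, Function('Z')(Function('x')(2)))) = Add(-12, Mul(27, -11)) = Add(-12, -297) = -309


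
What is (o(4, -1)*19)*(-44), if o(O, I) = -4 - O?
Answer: 6688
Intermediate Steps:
(o(4, -1)*19)*(-44) = ((-4 - 1*4)*19)*(-44) = ((-4 - 4)*19)*(-44) = -8*19*(-44) = -152*(-44) = 6688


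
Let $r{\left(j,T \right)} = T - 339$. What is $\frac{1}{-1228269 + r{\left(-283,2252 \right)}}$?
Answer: $- \frac{1}{1226356} \approx -8.1542 \cdot 10^{-7}$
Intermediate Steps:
$r{\left(j,T \right)} = -339 + T$ ($r{\left(j,T \right)} = T - 339 = -339 + T$)
$\frac{1}{-1228269 + r{\left(-283,2252 \right)}} = \frac{1}{-1228269 + \left(-339 + 2252\right)} = \frac{1}{-1228269 + 1913} = \frac{1}{-1226356} = - \frac{1}{1226356}$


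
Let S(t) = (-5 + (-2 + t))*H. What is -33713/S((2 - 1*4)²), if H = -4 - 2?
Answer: -33713/18 ≈ -1872.9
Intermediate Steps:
H = -6
S(t) = 42 - 6*t (S(t) = (-5 + (-2 + t))*(-6) = (-7 + t)*(-6) = 42 - 6*t)
-33713/S((2 - 1*4)²) = -33713/(42 - 6*(2 - 1*4)²) = -33713/(42 - 6*(2 - 4)²) = -33713/(42 - 6*(-2)²) = -33713/(42 - 6*4) = -33713/(42 - 24) = -33713/18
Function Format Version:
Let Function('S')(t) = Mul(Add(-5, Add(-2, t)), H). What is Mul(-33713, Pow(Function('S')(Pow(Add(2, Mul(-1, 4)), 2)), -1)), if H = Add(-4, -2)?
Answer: Rational(-33713, 18) ≈ -1872.9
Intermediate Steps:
H = -6
Function('S')(t) = Add(42, Mul(-6, t)) (Function('S')(t) = Mul(Add(-5, Add(-2, t)), -6) = Mul(Add(-7, t), -6) = Add(42, Mul(-6, t)))
Mul(-33713, Pow(Function('S')(Pow(Add(2, Mul(-1, 4)), 2)), -1)) = Mul(-33713, Pow(Add(42, Mul(-6, Pow(Add(2, Mul(-1, 4)), 2))), -1)) = Mul(-33713, Pow(Add(42, Mul(-6, Pow(Add(2, -4), 2))), -1)) = Mul(-33713, Pow(Add(42, Mul(-6, Pow(-2, 2))), -1)) = Mul(-33713, Pow(Add(42, Mul(-6, 4)), -1)) = Mul(-33713, Pow(Add(42, -24), -1)) = Mul(-33713, Pow(18, -1)) = Mul(-33713, Rational(1, 18)) = Rational(-33713, 18)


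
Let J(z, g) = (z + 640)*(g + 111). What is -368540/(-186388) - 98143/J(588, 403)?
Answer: 53581705549/29411653624 ≈ 1.8218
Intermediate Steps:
J(z, g) = (111 + g)*(640 + z) (J(z, g) = (640 + z)*(111 + g) = (111 + g)*(640 + z))
-368540/(-186388) - 98143/J(588, 403) = -368540/(-186388) - 98143/(71040 + 111*588 + 640*403 + 403*588) = -368540*(-1/186388) - 98143/(71040 + 65268 + 257920 + 236964) = 92135/46597 - 98143/631192 = 53581705549/29411653624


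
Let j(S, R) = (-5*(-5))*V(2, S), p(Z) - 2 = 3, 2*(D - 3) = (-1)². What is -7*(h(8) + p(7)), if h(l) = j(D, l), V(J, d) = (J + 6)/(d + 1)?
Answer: -3115/9 ≈ -346.11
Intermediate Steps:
D = 7/2 (D = 3 + (½)*(-1)² = 3 + (½)*1 = 3 + ½ = 7/2 ≈ 3.5000)
V(J, d) = (6 + J)/(1 + d)
p(Z) = 5 (p(Z) = 2 + 3 = 5)
j(S, R) = 200/(1 + S) (j(S, R) = (-5*(-5))*((6 + 2)/(1 + S)) = 25*(8/(1 + S)) = 200/(1 + S))
h(l) = 400/9 (h(l) = 200/(1 + 7/2) = 200/(9/2) = 200*(2/9) = 400/9)
-7*(h(8) + p(7)) = -7*(400/9 + 5) = -7*445/9 = -3115/9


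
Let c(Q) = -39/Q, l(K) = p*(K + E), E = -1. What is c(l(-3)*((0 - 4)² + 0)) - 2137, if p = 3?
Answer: -136755/64 ≈ -2136.8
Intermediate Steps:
l(K) = -3 + 3*K (l(K) = 3*(K - 1) = 3*(-1 + K) = -3 + 3*K)
c(l(-3)*((0 - 4)² + 0)) - 2137 = -39*1/((-3 + 3*(-3))*((0 - 4)² + 0)) - 2137 = -39*1/((-3 - 9)*((-4)² + 0)) - 2137 = -39*(-1/(12*(16 + 0))) - 2137 = -39/((-12*16)) - 2137 = -39/(-192) - 2137 = -39*(-1/192) - 2137 = 13/64 - 2137 = -136755/64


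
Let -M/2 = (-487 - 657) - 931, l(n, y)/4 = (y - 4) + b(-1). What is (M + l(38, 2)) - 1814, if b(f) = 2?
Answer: 2336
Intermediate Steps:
l(n, y) = -8 + 4*y (l(n, y) = 4*((y - 4) + 2) = 4*((-4 + y) + 2) = 4*(-2 + y) = -8 + 4*y)
M = 4150 (M = -2*((-487 - 657) - 931) = -2*(-1144 - 931) = -2*(-2075) = 4150)
(M + l(38, 2)) - 1814 = (4150 + (-8 + 4*2)) - 1814 = (4150 + (-8 + 8)) - 1814 = (4150 + 0) - 1814 = 4150 - 1814 = 2336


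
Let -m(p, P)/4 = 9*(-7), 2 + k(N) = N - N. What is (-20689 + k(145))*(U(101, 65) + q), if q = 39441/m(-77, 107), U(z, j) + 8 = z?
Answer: -144554223/28 ≈ -5.1626e+6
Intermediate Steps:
U(z, j) = -8 + z
k(N) = -2 (k(N) = -2 + (N - N) = -2 + 0 = -2)
m(p, P) = 252 (m(p, P) = -36*(-7) = -4*(-63) = 252)
q = 13147/84 (q = 39441/252 = 39441*(1/252) = 13147/84 ≈ 156.51)
(-20689 + k(145))*(U(101, 65) + q) = (-20689 - 2)*((-8 + 101) + 13147/84) = -20691*(93 + 13147/84) = -20691*20959/84 = -144554223/28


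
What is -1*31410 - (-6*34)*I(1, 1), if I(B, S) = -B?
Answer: -31614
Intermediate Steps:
-1*31410 - (-6*34)*I(1, 1) = -1*31410 - (-6*34)*(-1*1) = -31410 - (-204)*(-1) = -31410 - 1*204 = -31410 - 204 = -31614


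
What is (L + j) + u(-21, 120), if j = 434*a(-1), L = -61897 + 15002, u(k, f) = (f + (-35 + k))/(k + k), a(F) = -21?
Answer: -1176221/21 ≈ -56011.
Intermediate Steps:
u(k, f) = (-35 + f + k)/(2*k) (u(k, f) = (-35 + f + k)/((2*k)) = (-35 + f + k)*(1/(2*k)) = (-35 + f + k)/(2*k))
L = -46895
j = -9114 (j = 434*(-21) = -9114)
(L + j) + u(-21, 120) = (-46895 - 9114) + (1/2)*(-35 + 120 - 21)/(-21) = -56009 + (1/2)*(-1/21)*64 = -56009 - 32/21 = -1176221/21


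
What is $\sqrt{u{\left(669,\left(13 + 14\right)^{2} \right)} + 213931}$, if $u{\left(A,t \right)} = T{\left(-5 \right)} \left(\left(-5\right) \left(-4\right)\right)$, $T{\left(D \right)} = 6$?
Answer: $\sqrt{214051} \approx 462.66$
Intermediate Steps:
$u{\left(A,t \right)} = 120$ ($u{\left(A,t \right)} = 6 \left(\left(-5\right) \left(-4\right)\right) = 6 \cdot 20 = 120$)
$\sqrt{u{\left(669,\left(13 + 14\right)^{2} \right)} + 213931} = \sqrt{120 + 213931} = \sqrt{214051}$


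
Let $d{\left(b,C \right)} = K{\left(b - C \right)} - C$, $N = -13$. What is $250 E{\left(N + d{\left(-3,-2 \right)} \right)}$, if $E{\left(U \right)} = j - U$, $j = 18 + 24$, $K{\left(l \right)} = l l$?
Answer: $13000$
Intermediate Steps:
$K{\left(l \right)} = l^{2}$
$d{\left(b,C \right)} = \left(b - C\right)^{2} - C$
$j = 42$
$E{\left(U \right)} = 42 - U$
$250 E{\left(N + d{\left(-3,-2 \right)} \right)} = 250 \left(42 - \left(-13 + \left(\left(-2 - -3\right)^{2} - -2\right)\right)\right) = 250 \left(42 - \left(-13 + \left(\left(-2 + 3\right)^{2} + 2\right)\right)\right) = 250 \left(42 - \left(-13 + \left(1^{2} + 2\right)\right)\right) = 250 \left(42 - \left(-13 + \left(1 + 2\right)\right)\right) = 250 \left(42 - \left(-13 + 3\right)\right) = 250 \left(42 - -10\right) = 250 \left(42 + 10\right) = 250 \cdot 52 = 13000$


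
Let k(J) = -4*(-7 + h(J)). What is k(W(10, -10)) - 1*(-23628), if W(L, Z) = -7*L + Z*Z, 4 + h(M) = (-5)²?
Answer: 23572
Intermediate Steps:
h(M) = 21 (h(M) = -4 + (-5)² = -4 + 25 = 21)
W(L, Z) = Z² - 7*L (W(L, Z) = -7*L + Z² = Z² - 7*L)
k(J) = -56 (k(J) = -4*(-7 + 21) = -4*14 = -56)
k(W(10, -10)) - 1*(-23628) = -56 - 1*(-23628) = -56 + 23628 = 23572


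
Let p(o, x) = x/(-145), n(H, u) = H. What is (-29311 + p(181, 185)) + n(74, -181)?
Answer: -847910/29 ≈ -29238.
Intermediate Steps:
p(o, x) = -x/145 (p(o, x) = x*(-1/145) = -x/145)
(-29311 + p(181, 185)) + n(74, -181) = (-29311 - 1/145*185) + 74 = (-29311 - 37/29) + 74 = -850056/29 + 74 = -847910/29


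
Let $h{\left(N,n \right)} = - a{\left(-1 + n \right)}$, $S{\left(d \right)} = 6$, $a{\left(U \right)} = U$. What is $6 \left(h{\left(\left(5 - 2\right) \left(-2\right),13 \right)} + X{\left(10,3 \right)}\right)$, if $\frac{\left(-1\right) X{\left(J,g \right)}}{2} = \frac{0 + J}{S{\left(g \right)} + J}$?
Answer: $- \frac{159}{2} \approx -79.5$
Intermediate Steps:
$h{\left(N,n \right)} = 1 - n$ ($h{\left(N,n \right)} = - (-1 + n) = 1 - n$)
$X{\left(J,g \right)} = - \frac{2 J}{6 + J}$ ($X{\left(J,g \right)} = - 2 \frac{0 + J}{6 + J} = - 2 \frac{J}{6 + J} = - \frac{2 J}{6 + J}$)
$6 \left(h{\left(\left(5 - 2\right) \left(-2\right),13 \right)} + X{\left(10,3 \right)}\right) = 6 \left(\left(1 - 13\right) - \frac{20}{6 + 10}\right) = 6 \left(\left(1 - 13\right) - \frac{20}{16}\right) = 6 \left(-12 - 20 \cdot \frac{1}{16}\right) = 6 \left(-12 - \frac{5}{4}\right) = 6 \left(- \frac{53}{4}\right) = - \frac{159}{2}$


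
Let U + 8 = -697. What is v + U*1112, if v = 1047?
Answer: -782913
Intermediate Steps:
U = -705 (U = -8 - 697 = -705)
v + U*1112 = 1047 - 705*1112 = 1047 - 783960 = -782913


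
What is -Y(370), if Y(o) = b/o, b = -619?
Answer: 619/370 ≈ 1.6730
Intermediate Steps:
Y(o) = -619/o
-Y(370) = -(-619)/370 = -1*(-619/370) = 619/370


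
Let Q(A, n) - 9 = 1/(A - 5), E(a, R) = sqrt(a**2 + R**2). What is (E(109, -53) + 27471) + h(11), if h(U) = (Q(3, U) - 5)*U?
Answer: 55019/2 + sqrt(14690) ≈ 27631.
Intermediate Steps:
E(a, R) = sqrt(R**2 + a**2)
Q(A, n) = 9 + 1/(-5 + A) (Q(A, n) = 9 + 1/(A - 5) = 9 + 1/(-5 + A))
h(U) = 7*U/2 (h(U) = ((-44 + 9*3)/(-5 + 3) - 5)*U = ((-44 + 27)/(-2) - 5)*U = (-1/2*(-17) - 5)*U = (17/2 - 5)*U = 7*U/2)
(E(109, -53) + 27471) + h(11) = (sqrt((-53)**2 + 109**2) + 27471) + (7/2)*11 = (sqrt(2809 + 11881) + 27471) + 77/2 = (sqrt(14690) + 27471) + 77/2 = (27471 + sqrt(14690)) + 77/2 = 55019/2 + sqrt(14690)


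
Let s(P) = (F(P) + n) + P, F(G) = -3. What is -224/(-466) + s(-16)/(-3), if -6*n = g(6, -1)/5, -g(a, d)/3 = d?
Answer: 47863/6990 ≈ 6.8474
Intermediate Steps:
g(a, d) = -3*d
n = -⅒ (n = -(-3*(-1))/(6*5) = -1/(2*5) = -⅙*⅗ = -⅒ ≈ -0.10000)
s(P) = -31/10 + P (s(P) = (-3 - ⅒) + P = -31/10 + P)
-224/(-466) + s(-16)/(-3) = -224/(-466) + (-31/10 - 16)/(-3) = -224*(-1/466) - 191/10*(-⅓) = 112/233 + 191/30 = 47863/6990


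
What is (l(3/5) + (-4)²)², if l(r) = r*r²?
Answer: 4108729/15625 ≈ 262.96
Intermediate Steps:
l(r) = r³
(l(3/5) + (-4)²)² = ((3/5)³ + (-4)²)² = ((3*(⅕))³ + 16)² = ((⅗)³ + 16)² = (27/125 + 16)² = (2027/125)² = 4108729/15625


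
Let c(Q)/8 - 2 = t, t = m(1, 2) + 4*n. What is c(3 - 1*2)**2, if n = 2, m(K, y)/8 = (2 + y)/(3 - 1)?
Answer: 43264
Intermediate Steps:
m(K, y) = 8 + 4*y (m(K, y) = 8*((2 + y)/(3 - 1)) = 8*((2 + y)/2) = 8*((2 + y)*(1/2)) = 8*(1 + y/2) = 8 + 4*y)
t = 24 (t = (8 + 4*2) + 4*2 = (8 + 8) + 8 = 16 + 8 = 24)
c(Q) = 208 (c(Q) = 16 + 8*24 = 16 + 192 = 208)
c(3 - 1*2)**2 = 208**2 = 43264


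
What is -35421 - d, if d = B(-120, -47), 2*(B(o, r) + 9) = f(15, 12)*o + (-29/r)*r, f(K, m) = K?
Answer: -68995/2 ≈ -34498.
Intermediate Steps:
B(o, r) = -47/2 + 15*o/2 (B(o, r) = -9 + (15*o + (-29/r)*r)/2 = -9 + (15*o - 29)/2 = -9 + (-29 + 15*o)/2 = -9 + (-29/2 + 15*o/2) = -47/2 + 15*o/2)
d = -1847/2 (d = -47/2 + (15/2)*(-120) = -47/2 - 900 = -1847/2 ≈ -923.50)
-35421 - d = -35421 - 1*(-1847/2) = -35421 + 1847/2 = -68995/2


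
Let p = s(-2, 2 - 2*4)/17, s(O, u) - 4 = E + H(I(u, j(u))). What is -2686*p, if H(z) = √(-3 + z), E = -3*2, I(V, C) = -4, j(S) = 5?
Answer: 316 - 158*I*√7 ≈ 316.0 - 418.03*I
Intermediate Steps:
E = -6
s(O, u) = -2 + I*√7 (s(O, u) = 4 + (-6 + √(-3 - 4)) = 4 + (-6 + √(-7)) = 4 + (-6 + I*√7) = -2 + I*√7)
p = -2/17 + I*√7/17 (p = (-2 + I*√7)/17 = (-2 + I*√7)*(1/17) = -2/17 + I*√7/17 ≈ -0.11765 + 0.15563*I)
-2686*p = -2686*(-2/17 + I*√7/17) = 316 - 158*I*√7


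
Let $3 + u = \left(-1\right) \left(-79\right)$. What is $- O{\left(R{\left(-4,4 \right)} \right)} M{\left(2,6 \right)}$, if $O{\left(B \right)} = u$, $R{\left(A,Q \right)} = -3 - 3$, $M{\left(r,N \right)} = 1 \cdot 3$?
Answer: $-228$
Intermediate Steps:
$M{\left(r,N \right)} = 3$
$R{\left(A,Q \right)} = -6$
$u = 76$ ($u = -3 - -79 = -3 + 79 = 76$)
$O{\left(B \right)} = 76$
$- O{\left(R{\left(-4,4 \right)} \right)} M{\left(2,6 \right)} = \left(-1\right) 76 \cdot 3 = \left(-76\right) 3 = -228$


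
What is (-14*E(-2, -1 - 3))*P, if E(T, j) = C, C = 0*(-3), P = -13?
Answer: 0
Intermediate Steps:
C = 0
E(T, j) = 0
(-14*E(-2, -1 - 3))*P = -14*0*(-13) = 0*(-13) = 0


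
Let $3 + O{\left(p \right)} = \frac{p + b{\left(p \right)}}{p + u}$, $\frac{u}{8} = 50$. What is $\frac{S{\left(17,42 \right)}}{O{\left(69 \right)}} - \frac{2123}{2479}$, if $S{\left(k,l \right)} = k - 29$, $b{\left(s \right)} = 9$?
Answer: $\frac{3710115}{1098197} \approx 3.3784$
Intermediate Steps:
$u = 400$ ($u = 8 \cdot 50 = 400$)
$O{\left(p \right)} = -3 + \frac{9 + p}{400 + p}$ ($O{\left(p \right)} = -3 + \frac{p + 9}{p + 400} = -3 + \frac{9 + p}{400 + p}$)
$S{\left(k,l \right)} = -29 + k$ ($S{\left(k,l \right)} = k - 29 = -29 + k$)
$\frac{S{\left(17,42 \right)}}{O{\left(69 \right)}} - \frac{2123}{2479} = \frac{-29 + 17}{\frac{1}{400 + 69} \left(-1191 - 138\right)} - \frac{2123}{2479} = - \frac{12}{\frac{1}{469} \left(-1191 - 138\right)} - \frac{2123}{2479} = - \frac{12}{\frac{1}{469} \left(-1329\right)} - \frac{2123}{2479} = - \frac{12}{- \frac{1329}{469}} - \frac{2123}{2479} = \left(-12\right) \left(- \frac{469}{1329}\right) - \frac{2123}{2479} = \frac{1876}{443} - \frac{2123}{2479} = \frac{3710115}{1098197}$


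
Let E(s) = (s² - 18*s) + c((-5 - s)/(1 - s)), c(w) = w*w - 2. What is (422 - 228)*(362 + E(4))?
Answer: 60722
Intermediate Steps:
c(w) = -2 + w² (c(w) = w² - 2 = -2 + w²)
E(s) = -2 + s² - 18*s + (-5 - s)²/(1 - s)² (E(s) = (s² - 18*s) + (-2 + ((-5 - s)/(1 - s))²) = (s² - 18*s) + (-2 + (-5 - s)²/(1 - s)²) = -2 + s² - 18*s + (-5 - s)²/(1 - s)²)
(422 - 228)*(362 + E(4)) = (422 - 228)*(362 + (-2 + 4² - 18*4 + (5 + 4)²/(-1 + 4)²)) = 194*(362 + (-2 + 16 - 72 + 9²/3²)) = 194*(362 + (-2 + 16 - 72 + (⅑)*81)) = 194*(362 + (-2 + 16 - 72 + 9)) = 194*(362 - 49) = 194*313 = 60722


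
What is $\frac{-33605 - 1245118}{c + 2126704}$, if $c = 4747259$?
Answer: $- \frac{426241}{2291321} \approx -0.18602$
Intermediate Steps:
$\frac{-33605 - 1245118}{c + 2126704} = \frac{-33605 - 1245118}{4747259 + 2126704} = - \frac{1278723}{6873963} = \left(-1278723\right) \frac{1}{6873963} = - \frac{426241}{2291321}$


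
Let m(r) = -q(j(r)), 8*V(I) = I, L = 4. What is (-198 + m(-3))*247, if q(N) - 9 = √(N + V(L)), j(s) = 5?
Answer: -51129 - 247*√22/2 ≈ -51708.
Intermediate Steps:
V(I) = I/8
q(N) = 9 + √(½ + N) (q(N) = 9 + √(N + (⅛)*4) = 9 + √(N + ½) = 9 + √(½ + N))
m(r) = -9 - √22/2 (m(r) = -(9 + √(2 + 4*5)/2) = -(9 + √(2 + 20)/2) = -(9 + √22/2) = -9 - √22/2)
(-198 + m(-3))*247 = (-198 + (-9 - √22/2))*247 = (-207 - √22/2)*247 = -51129 - 247*√22/2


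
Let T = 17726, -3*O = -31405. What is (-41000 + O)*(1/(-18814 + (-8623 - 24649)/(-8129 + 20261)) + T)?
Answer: -18532301556679393/34242708 ≈ -5.4120e+8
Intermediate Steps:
O = 31405/3 (O = -⅓*(-31405) = 31405/3 ≈ 10468.)
(-41000 + O)*(1/(-18814 + (-8623 - 24649)/(-8129 + 20261)) + T) = (-41000 + 31405/3)*(1/(-18814 + (-8623 - 24649)/(-8129 + 20261)) + 17726) = -91595*(1/(-18814 - 33272/12132) + 17726)/3 = -91595*(1/(-18814 - 33272*1/12132) + 17726)/3 = -91595*(1/(-18814 - 8318/3033) + 17726)/3 = -91595*(1/(-57071180/3033) + 17726)/3 = -91595*(-3033/57071180 + 17726)/3 = -91595/3*1011643733647/57071180 = -18532301556679393/34242708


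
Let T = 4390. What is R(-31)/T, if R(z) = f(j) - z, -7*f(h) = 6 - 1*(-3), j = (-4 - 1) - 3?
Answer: 104/15365 ≈ 0.0067686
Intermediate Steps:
j = -8 (j = -5 - 3 = -8)
f(h) = -9/7 (f(h) = -(6 - 1*(-3))/7 = -(6 + 3)/7 = -1/7*9 = -9/7)
R(z) = -9/7 - z
R(-31)/T = (-9/7 - 1*(-31))/4390 = (-9/7 + 31)*(1/4390) = (208/7)*(1/4390) = 104/15365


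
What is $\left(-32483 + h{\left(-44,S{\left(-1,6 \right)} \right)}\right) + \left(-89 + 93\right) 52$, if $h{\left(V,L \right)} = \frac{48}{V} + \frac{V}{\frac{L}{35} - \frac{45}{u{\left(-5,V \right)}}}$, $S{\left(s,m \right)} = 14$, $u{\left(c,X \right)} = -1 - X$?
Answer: $- \frac{49246083}{1529} \approx -32208.0$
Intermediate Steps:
$h{\left(V,L \right)} = \frac{48}{V} + \frac{V}{- \frac{45}{-1 - V} + \frac{L}{35}}$ ($h{\left(V,L \right)} = \frac{48}{V} + \frac{V}{\frac{L}{35} - \frac{45}{-1 - V}} = \frac{48}{V} + \frac{V}{- \frac{45}{-1 - V} + \frac{L}{35}}$)
$\left(-32483 + h{\left(-44,S{\left(-1,6 \right)} \right)}\right) + \left(-89 + 93\right) 52 = \left(-32483 + \frac{75600 + 35 \left(-44\right)^{2} \left(1 - 44\right) + 48 \cdot 14 \left(1 - 44\right)}{\left(-44\right) \left(1575 + 14 \left(1 - 44\right)\right)}\right) + \left(-89 + 93\right) 52 = \left(-32483 - \frac{75600 + 35 \cdot 1936 \left(-43\right) + 48 \cdot 14 \left(-43\right)}{44 \left(1575 + 14 \left(-43\right)\right)}\right) + 4 \cdot 52 = \left(-32483 - \frac{75600 - 2913680 - 28896}{44 \left(1575 - 602\right)}\right) + 208 = \left(-32483 - \frac{1}{44} \cdot \frac{1}{973} \left(-2866976\right)\right) + 208 = \left(-32483 - \frac{1}{42812} \left(-2866976\right)\right) + 208 = \left(-32483 + \frac{102392}{1529}\right) + 208 = - \frac{49564115}{1529} + 208 = - \frac{49246083}{1529}$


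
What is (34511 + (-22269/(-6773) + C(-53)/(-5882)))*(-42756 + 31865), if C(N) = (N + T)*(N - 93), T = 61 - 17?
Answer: -575965688581237/1532261 ≈ -3.7589e+8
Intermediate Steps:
T = 44
C(N) = (-93 + N)*(44 + N) (C(N) = (N + 44)*(N - 93) = (44 + N)*(-93 + N) = (-93 + N)*(44 + N))
(34511 + (-22269/(-6773) + C(-53)/(-5882)))*(-42756 + 31865) = (34511 + (-22269/(-6773) + (-4092 + (-53)² - 49*(-53))/(-5882)))*(-42756 + 31865) = (34511 + (-22269*(-1/6773) + (-4092 + 2809 + 2597)*(-1/5882)))*(-10891) = (34511 + (1713/521 + 1314*(-1/5882)))*(-10891) = (34511 + (1713/521 - 657/2941))*(-10891) = (34511 + 4695636/1532261)*(-10891) = (52884555007/1532261)*(-10891) = -575965688581237/1532261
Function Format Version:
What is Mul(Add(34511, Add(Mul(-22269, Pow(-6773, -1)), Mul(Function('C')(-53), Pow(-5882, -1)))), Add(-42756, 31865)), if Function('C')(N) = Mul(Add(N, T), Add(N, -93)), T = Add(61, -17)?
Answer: Rational(-575965688581237, 1532261) ≈ -3.7589e+8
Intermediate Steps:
T = 44
Function('C')(N) = Mul(Add(-93, N), Add(44, N)) (Function('C')(N) = Mul(Add(N, 44), Add(N, -93)) = Mul(Add(44, N), Add(-93, N)) = Mul(Add(-93, N), Add(44, N)))
Mul(Add(34511, Add(Mul(-22269, Pow(-6773, -1)), Mul(Function('C')(-53), Pow(-5882, -1)))), Add(-42756, 31865)) = Mul(Add(34511, Add(Mul(-22269, Pow(-6773, -1)), Mul(Add(-4092, Pow(-53, 2), Mul(-49, -53)), Pow(-5882, -1)))), Add(-42756, 31865)) = Mul(Add(34511, Add(Mul(-22269, Rational(-1, 6773)), Mul(Add(-4092, 2809, 2597), Rational(-1, 5882)))), -10891) = Mul(Add(34511, Add(Rational(1713, 521), Mul(1314, Rational(-1, 5882)))), -10891) = Mul(Add(34511, Add(Rational(1713, 521), Rational(-657, 2941))), -10891) = Mul(Add(34511, Rational(4695636, 1532261)), -10891) = Mul(Rational(52884555007, 1532261), -10891) = Rational(-575965688581237, 1532261)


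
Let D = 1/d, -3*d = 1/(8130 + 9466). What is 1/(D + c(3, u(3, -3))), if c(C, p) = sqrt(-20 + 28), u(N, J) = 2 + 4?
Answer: -13197/696643234 - sqrt(2)/1393286468 ≈ -1.8945e-5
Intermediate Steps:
u(N, J) = 6
c(C, p) = 2*sqrt(2) (c(C, p) = sqrt(8) = 2*sqrt(2))
d = -1/52788 (d = -1/(3*(8130 + 9466)) = -1/3/17596 = -1/3*1/17596 = -1/52788 ≈ -1.8944e-5)
D = -52788 (D = 1/(-1/52788) = -52788)
1/(D + c(3, u(3, -3))) = 1/(-52788 + 2*sqrt(2))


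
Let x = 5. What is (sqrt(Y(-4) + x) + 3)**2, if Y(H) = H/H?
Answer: (3 + sqrt(6))**2 ≈ 29.697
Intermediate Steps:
Y(H) = 1
(sqrt(Y(-4) + x) + 3)**2 = (sqrt(1 + 5) + 3)**2 = (sqrt(6) + 3)**2 = (3 + sqrt(6))**2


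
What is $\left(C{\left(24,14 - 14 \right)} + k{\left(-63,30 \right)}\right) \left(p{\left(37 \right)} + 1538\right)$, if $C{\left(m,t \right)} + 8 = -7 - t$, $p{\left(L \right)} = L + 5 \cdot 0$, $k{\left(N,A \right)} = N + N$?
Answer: $-222075$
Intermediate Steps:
$k{\left(N,A \right)} = 2 N$
$p{\left(L \right)} = L$ ($p{\left(L \right)} = L + 0 = L$)
$C{\left(m,t \right)} = -15 - t$ ($C{\left(m,t \right)} = -8 - \left(7 + t\right) = -15 - t$)
$\left(C{\left(24,14 - 14 \right)} + k{\left(-63,30 \right)}\right) \left(p{\left(37 \right)} + 1538\right) = \left(\left(-15 - \left(14 - 14\right)\right) + 2 \left(-63\right)\right) \left(37 + 1538\right) = \left(\left(-15 - \left(14 - 14\right)\right) - 126\right) 1575 = \left(\left(-15 - 0\right) - 126\right) 1575 = \left(\left(-15 + 0\right) - 126\right) 1575 = \left(-15 - 126\right) 1575 = \left(-141\right) 1575 = -222075$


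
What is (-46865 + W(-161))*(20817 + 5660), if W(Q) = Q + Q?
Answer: -1249370199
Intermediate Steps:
W(Q) = 2*Q
(-46865 + W(-161))*(20817 + 5660) = (-46865 + 2*(-161))*(20817 + 5660) = (-46865 - 322)*26477 = -47187*26477 = -1249370199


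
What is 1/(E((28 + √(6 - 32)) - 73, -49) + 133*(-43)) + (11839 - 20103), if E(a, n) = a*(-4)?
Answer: (-33056*√26 + 45774297*I)/(-5539*I + 4*√26) ≈ -8264.0 + 6.7055e-7*I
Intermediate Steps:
E(a, n) = -4*a
1/(E((28 + √(6 - 32)) - 73, -49) + 133*(-43)) + (11839 - 20103) = 1/(-4*((28 + √(6 - 32)) - 73) + 133*(-43)) + (11839 - 20103) = 1/(-4*((28 + √(-26)) - 73) - 5719) - 8264 = 1/(-4*((28 + I*√26) - 73) - 5719) - 8264 = 1/(-4*(-45 + I*√26) - 5719) - 8264 = 1/((180 - 4*I*√26) - 5719) - 8264 = 1/(-5539 - 4*I*√26) - 8264 = -8264 + 1/(-5539 - 4*I*√26)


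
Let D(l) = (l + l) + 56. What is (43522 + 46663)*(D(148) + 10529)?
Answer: 981302985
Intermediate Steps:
D(l) = 56 + 2*l (D(l) = 2*l + 56 = 56 + 2*l)
(43522 + 46663)*(D(148) + 10529) = (43522 + 46663)*((56 + 2*148) + 10529) = 90185*((56 + 296) + 10529) = 90185*(352 + 10529) = 90185*10881 = 981302985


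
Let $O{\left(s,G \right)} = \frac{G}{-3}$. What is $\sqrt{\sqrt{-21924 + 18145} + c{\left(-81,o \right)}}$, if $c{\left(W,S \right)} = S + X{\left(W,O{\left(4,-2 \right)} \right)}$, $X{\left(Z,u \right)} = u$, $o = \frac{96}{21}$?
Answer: $\frac{\sqrt{2310 + 441 i \sqrt{3779}}}{21} \approx 5.7851 + 5.3131 i$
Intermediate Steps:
$O{\left(s,G \right)} = - \frac{G}{3}$ ($O{\left(s,G \right)} = G \left(- \frac{1}{3}\right) = - \frac{G}{3}$)
$o = \frac{32}{7}$ ($o = 96 \cdot \frac{1}{21} = \frac{32}{7} \approx 4.5714$)
$c{\left(W,S \right)} = \frac{2}{3} + S$ ($c{\left(W,S \right)} = S - - \frac{2}{3} = S + \frac{2}{3} = \frac{2}{3} + S$)
$\sqrt{\sqrt{-21924 + 18145} + c{\left(-81,o \right)}} = \sqrt{\sqrt{-21924 + 18145} + \left(\frac{2}{3} + \frac{32}{7}\right)} = \sqrt{\sqrt{-3779} + \frac{110}{21}} = \sqrt{i \sqrt{3779} + \frac{110}{21}} = \sqrt{\frac{110}{21} + i \sqrt{3779}}$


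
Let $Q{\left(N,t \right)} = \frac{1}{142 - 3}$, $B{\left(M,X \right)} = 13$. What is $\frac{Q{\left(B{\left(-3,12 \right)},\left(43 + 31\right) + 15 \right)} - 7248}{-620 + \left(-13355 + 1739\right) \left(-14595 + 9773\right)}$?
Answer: $- \frac{1007471}{7785630748} \approx -0.0001294$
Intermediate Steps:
$Q{\left(N,t \right)} = \frac{1}{139}$
$\frac{Q{\left(B{\left(-3,12 \right)},\left(43 + 31\right) + 15 \right)} - 7248}{-620 + \left(-13355 + 1739\right) \left(-14595 + 9773\right)} = \frac{\frac{1}{139} - 7248}{-620 + \left(-13355 + 1739\right) \left(-14595 + 9773\right)} = - \frac{1007471}{139 \left(-620 - -56012352\right)} = - \frac{1007471}{139 \left(-620 + 56012352\right)} = - \frac{1007471}{139 \cdot 56011732} = \left(- \frac{1007471}{139}\right) \frac{1}{56011732} = - \frac{1007471}{7785630748}$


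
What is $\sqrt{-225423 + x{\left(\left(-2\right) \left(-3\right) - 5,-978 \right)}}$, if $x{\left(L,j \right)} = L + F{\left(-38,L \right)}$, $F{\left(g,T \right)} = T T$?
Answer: $i \sqrt{225421} \approx 474.79 i$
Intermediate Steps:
$F{\left(g,T \right)} = T^{2}$
$x{\left(L,j \right)} = L + L^{2}$
$\sqrt{-225423 + x{\left(\left(-2\right) \left(-3\right) - 5,-978 \right)}} = \sqrt{-225423 + \left(\left(-2\right) \left(-3\right) - 5\right) \left(1 - -1\right)} = \sqrt{-225423 + \left(6 - 5\right) \left(1 + \left(6 - 5\right)\right)} = \sqrt{-225423 + 1 \left(1 + 1\right)} = \sqrt{-225423 + 1 \cdot 2} = \sqrt{-225423 + 2} = \sqrt{-225421} = i \sqrt{225421}$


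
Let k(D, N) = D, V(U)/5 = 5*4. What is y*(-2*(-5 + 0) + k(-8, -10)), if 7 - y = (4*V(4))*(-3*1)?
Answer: 2414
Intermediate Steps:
V(U) = 100 (V(U) = 5*(5*4) = 5*20 = 100)
y = 1207 (y = 7 - 4*100*(-3*1) = 7 - 400*(-3) = 7 - 1*(-1200) = 7 + 1200 = 1207)
y*(-2*(-5 + 0) + k(-8, -10)) = 1207*(-2*(-5 + 0) - 8) = 1207*(-2*(-5) - 8) = 1207*(10 - 8) = 1207*2 = 2414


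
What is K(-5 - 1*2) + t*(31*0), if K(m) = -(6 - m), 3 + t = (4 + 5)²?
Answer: -13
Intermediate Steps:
t = 78 (t = -3 + (4 + 5)² = -3 + 9² = -3 + 81 = 78)
K(m) = -6 + m
K(-5 - 1*2) + t*(31*0) = (-6 + (-5 - 1*2)) + 78*(31*0) = (-6 + (-5 - 2)) + 78*0 = (-6 - 7) + 0 = -13 + 0 = -13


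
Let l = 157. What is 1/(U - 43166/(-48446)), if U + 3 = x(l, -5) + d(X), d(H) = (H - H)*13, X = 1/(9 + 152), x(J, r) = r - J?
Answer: -24223/3975212 ≈ -0.0060935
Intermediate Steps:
X = 1/161 ≈ 0.0062112
d(H) = 0 (d(H) = 0*13 = 0)
U = -165 (U = -3 + ((-5 - 1*157) + 0) = -3 + ((-5 - 157) + 0) = -3 + (-162 + 0) = -3 - 162 = -165)
1/(U - 43166/(-48446)) = 1/(-165 - 43166/(-48446)) = 1/(-165 - 43166*(-1/48446)) = 1/(-165 + 21583/24223) = 1/(-3975212/24223) = -24223/3975212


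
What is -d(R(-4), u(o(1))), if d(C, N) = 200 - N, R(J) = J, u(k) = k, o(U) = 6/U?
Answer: -194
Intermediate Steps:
-d(R(-4), u(o(1))) = -(200 - 6/1) = -(200 - 6) = -1*194 = -194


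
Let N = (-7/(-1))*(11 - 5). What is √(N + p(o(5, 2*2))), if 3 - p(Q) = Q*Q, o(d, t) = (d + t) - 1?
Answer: I*√19 ≈ 4.3589*I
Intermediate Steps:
N = 42 (N = -7*(-1)*6 = 7*6 = 42)
o(d, t) = -1 + d + t
p(Q) = 3 - Q² (p(Q) = 3 - Q*Q = 3 - Q²)
√(N + p(o(5, 2*2))) = √(42 + (3 - (-1 + 5 + 2*2)²)) = √(42 + (3 - (-1 + 5 + 4)²)) = √(42 + (3 - 1*8²)) = √(42 + (3 - 1*64)) = √(42 + (3 - 64)) = √(42 - 61) = √(-19) = I*√19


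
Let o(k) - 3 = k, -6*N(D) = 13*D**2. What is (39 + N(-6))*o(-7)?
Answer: 156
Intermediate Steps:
N(D) = -13*D**2/6
o(k) = 3 + k
(39 + N(-6))*o(-7) = (39 - 13/6*(-6)**2)*(3 - 7) = (39 - 13/6*36)*(-4) = (39 - 78)*(-4) = -39*(-4) = 156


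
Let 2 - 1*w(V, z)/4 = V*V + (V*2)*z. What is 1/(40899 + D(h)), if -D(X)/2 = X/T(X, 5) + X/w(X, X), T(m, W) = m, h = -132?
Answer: 26135/1068843062 ≈ 2.4452e-5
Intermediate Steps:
w(V, z) = 8 - 4*V² - 8*V*z (w(V, z) = 8 - 4*(V*V + (V*2)*z) = 8 - 4*(V² + (2*V)*z) = 8 - 4*(V² + 2*V*z) = 8 + (-4*V² - 8*V*z) = 8 - 4*V² - 8*V*z)
D(X) = -2 - 2*X/(8 - 12*X²) (D(X) = -2*(X/X + X/(8 - 4*X² - 8*X*X)) = -2*(1 + X/(8 - 4*X² - 8*X²)) = -2*(1 + X/(8 - 12*X²)) = -2 - 2*X/(8 - 12*X²))
1/(40899 + D(h)) = 1/(40899 + (8 - 132 - 12*(-132)²)/(2*(-2 + 3*(-132)²))) = 1/(40899 + (8 - 132 - 12*17424)/(2*(-2 + 3*17424))) = 1/(40899 + (8 - 132 - 209088)/(2*(-2 + 52272))) = 1/(40899 + (½)*(-209212)/52270) = 1/(40899 + (½)*(1/52270)*(-209212)) = 1/(40899 - 52303/26135) = 1/(1068843062/26135) = 26135/1068843062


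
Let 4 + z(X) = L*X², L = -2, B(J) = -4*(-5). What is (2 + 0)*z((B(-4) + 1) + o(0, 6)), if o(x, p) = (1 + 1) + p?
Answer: -3372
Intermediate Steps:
B(J) = 20
o(x, p) = 2 + p
z(X) = -4 - 2*X²
(2 + 0)*z((B(-4) + 1) + o(0, 6)) = (2 + 0)*(-4 - 2*((20 + 1) + (2 + 6))²) = 2*(-4 - 2*(21 + 8)²) = 2*(-4 - 2*29²) = 2*(-4 - 2*841) = 2*(-4 - 1682) = 2*(-1686) = -3372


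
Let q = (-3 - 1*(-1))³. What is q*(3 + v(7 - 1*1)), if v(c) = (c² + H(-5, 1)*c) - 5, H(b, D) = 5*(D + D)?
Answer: -752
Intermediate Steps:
H(b, D) = 10*D (H(b, D) = 5*(2*D) = 10*D)
v(c) = -5 + c² + 10*c (v(c) = (c² + (10*1)*c) - 5 = (c² + 10*c) - 5 = -5 + c² + 10*c)
q = -8 (q = (-3 + 1)³ = (-2)³ = -8)
q*(3 + v(7 - 1*1)) = -8*(3 + (-5 + (7 - 1*1)² + 10*(7 - 1*1))) = -8*(3 + (-5 + (7 - 1)² + 10*(7 - 1))) = -8*(3 + (-5 + 6² + 10*6)) = -8*(3 + (-5 + 36 + 60)) = -8*(3 + 91) = -8*94 = -752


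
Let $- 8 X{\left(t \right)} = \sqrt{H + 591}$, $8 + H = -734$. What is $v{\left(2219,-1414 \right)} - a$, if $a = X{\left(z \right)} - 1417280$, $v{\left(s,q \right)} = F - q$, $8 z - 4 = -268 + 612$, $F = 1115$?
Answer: $1419809 + \frac{i \sqrt{151}}{8} \approx 1.4198 \cdot 10^{6} + 1.536 i$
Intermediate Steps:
$H = -742$ ($H = -8 - 734 = -742$)
$z = \frac{87}{2}$ ($z = \frac{1}{2} + \frac{-268 + 612}{8} = \frac{1}{2} + \frac{1}{8} \cdot 344 = \frac{1}{2} + 43 = \frac{87}{2} \approx 43.5$)
$X{\left(t \right)} = - \frac{i \sqrt{151}}{8}$ ($X{\left(t \right)} = - \frac{\sqrt{-742 + 591}}{8} = - \frac{\sqrt{-151}}{8} = - \frac{i \sqrt{151}}{8}$)
$v{\left(s,q \right)} = 1115 - q$
$a = -1417280 - \frac{i \sqrt{151}}{8}$ ($a = - \frac{i \sqrt{151}}{8} - 1417280 = -1417280 - \frac{i \sqrt{151}}{8} \approx -1.4173 \cdot 10^{6} - 1.536 i$)
$v{\left(2219,-1414 \right)} - a = \left(1115 - -1414\right) - \left(-1417280 - \frac{i \sqrt{151}}{8}\right) = \left(1115 + 1414\right) + \left(1417280 + \frac{i \sqrt{151}}{8}\right) = 2529 + \left(1417280 + \frac{i \sqrt{151}}{8}\right) = 1419809 + \frac{i \sqrt{151}}{8}$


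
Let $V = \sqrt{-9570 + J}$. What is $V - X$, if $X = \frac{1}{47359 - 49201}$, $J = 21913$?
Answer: $\frac{1}{1842} + \sqrt{12343} \approx 111.1$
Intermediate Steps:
$V = \sqrt{12343}$ ($V = \sqrt{-9570 + 21913} = \sqrt{12343} \approx 111.1$)
$X = - \frac{1}{1842}$ ($X = \frac{1}{-1842} = - \frac{1}{1842} \approx -0.00054289$)
$V - X = \sqrt{12343} - - \frac{1}{1842} = \sqrt{12343} + \frac{1}{1842} = \frac{1}{1842} + \sqrt{12343}$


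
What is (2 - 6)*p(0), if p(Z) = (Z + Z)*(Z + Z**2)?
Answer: 0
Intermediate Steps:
p(Z) = 2*Z*(Z + Z**2) (p(Z) = (2*Z)*(Z + Z**2) = 2*Z*(Z + Z**2))
(2 - 6)*p(0) = (2 - 6)*(2*0**2*(1 + 0)) = -8*0 = -4*0 = 0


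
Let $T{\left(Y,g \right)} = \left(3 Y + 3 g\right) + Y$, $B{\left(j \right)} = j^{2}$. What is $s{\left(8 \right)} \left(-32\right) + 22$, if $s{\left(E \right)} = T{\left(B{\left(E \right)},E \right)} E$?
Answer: $-71658$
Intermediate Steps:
$T{\left(Y,g \right)} = 3 g + 4 Y$
$s{\left(E \right)} = E \left(3 E + 4 E^{2}\right)$ ($s{\left(E \right)} = \left(3 E + 4 E^{2}\right) E = E \left(3 E + 4 E^{2}\right)$)
$s{\left(8 \right)} \left(-32\right) + 22 = 8^{2} \left(3 + 4 \cdot 8\right) \left(-32\right) + 22 = 64 \left(3 + 32\right) \left(-32\right) + 22 = 64 \cdot 35 \left(-32\right) + 22 = 2240 \left(-32\right) + 22 = -71680 + 22 = -71658$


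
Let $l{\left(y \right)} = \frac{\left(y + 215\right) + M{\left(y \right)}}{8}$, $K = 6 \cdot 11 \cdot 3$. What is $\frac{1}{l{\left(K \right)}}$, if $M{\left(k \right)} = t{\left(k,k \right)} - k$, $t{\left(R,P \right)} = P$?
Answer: $\frac{8}{413} \approx 0.01937$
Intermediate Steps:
$M{\left(k \right)} = 0$ ($M{\left(k \right)} = k - k = 0$)
$K = 198$ ($K = 66 \cdot 3 = 198$)
$l{\left(y \right)} = \frac{215}{8} + \frac{y}{8}$ ($l{\left(y \right)} = \frac{\left(y + 215\right) + 0}{8} = \left(\left(215 + y\right) + 0\right) \frac{1}{8} = \left(215 + y\right) \frac{1}{8} = \frac{215}{8} + \frac{y}{8}$)
$\frac{1}{l{\left(K \right)}} = \frac{1}{\frac{215}{8} + \frac{1}{8} \cdot 198} = \frac{1}{\frac{215}{8} + \frac{99}{4}} = \frac{1}{\frac{413}{8}} = \frac{8}{413}$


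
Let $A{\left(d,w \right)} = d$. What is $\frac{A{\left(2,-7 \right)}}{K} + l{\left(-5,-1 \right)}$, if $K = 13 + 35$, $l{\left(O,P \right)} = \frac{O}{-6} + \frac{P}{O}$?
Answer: $\frac{43}{40} \approx 1.075$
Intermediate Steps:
$l{\left(O,P \right)} = - \frac{O}{6} + \frac{P}{O}$ ($l{\left(O,P \right)} = O \left(- \frac{1}{6}\right) + \frac{P}{O} = - \frac{O}{6} + \frac{P}{O}$)
$K = 48$
$\frac{A{\left(2,-7 \right)}}{K} + l{\left(-5,-1 \right)} = \frac{2}{48} - - \frac{31}{30} = 2 \cdot \frac{1}{48} + \left(\frac{5}{6} - - \frac{1}{5}\right) = \frac{1}{24} + \left(\frac{5}{6} + \frac{1}{5}\right) = \frac{1}{24} + \frac{31}{30} = \frac{43}{40}$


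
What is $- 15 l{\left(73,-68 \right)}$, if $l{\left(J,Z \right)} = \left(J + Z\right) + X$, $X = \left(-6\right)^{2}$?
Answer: $-615$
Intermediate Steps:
$X = 36$
$l{\left(J,Z \right)} = 36 + J + Z$ ($l{\left(J,Z \right)} = \left(J + Z\right) + 36 = 36 + J + Z$)
$- 15 l{\left(73,-68 \right)} = - 15 \left(36 + 73 - 68\right) = \left(-15\right) 41 = -615$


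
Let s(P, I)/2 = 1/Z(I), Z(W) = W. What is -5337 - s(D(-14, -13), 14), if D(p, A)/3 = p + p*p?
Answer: -37360/7 ≈ -5337.1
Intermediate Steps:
D(p, A) = 3*p + 3*p² (D(p, A) = 3*(p + p*p) = 3*(p + p²) = 3*p + 3*p²)
s(P, I) = 2/I
-5337 - s(D(-14, -13), 14) = -5337 - 2/14 = -5337 - 1*⅐ = -5337 - ⅐ = -37360/7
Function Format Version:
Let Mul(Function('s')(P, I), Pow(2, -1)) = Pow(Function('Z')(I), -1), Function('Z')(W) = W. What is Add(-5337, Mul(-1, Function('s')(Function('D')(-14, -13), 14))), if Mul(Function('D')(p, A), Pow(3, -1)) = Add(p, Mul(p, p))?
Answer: Rational(-37360, 7) ≈ -5337.1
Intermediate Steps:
Function('D')(p, A) = Add(Mul(3, p), Mul(3, Pow(p, 2))) (Function('D')(p, A) = Mul(3, Add(p, Mul(p, p))) = Mul(3, Add(p, Pow(p, 2))) = Add(Mul(3, p), Mul(3, Pow(p, 2))))
Function('s')(P, I) = Mul(2, Pow(I, -1))
Add(-5337, Mul(-1, Function('s')(Function('D')(-14, -13), 14))) = Add(-5337, Mul(-1, Mul(2, Pow(14, -1)))) = Add(-5337, Mul(-1, Mul(2, Rational(1, 14)))) = Add(-5337, Mul(-1, Rational(1, 7))) = Add(-5337, Rational(-1, 7)) = Rational(-37360, 7)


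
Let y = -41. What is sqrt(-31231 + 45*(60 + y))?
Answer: 2*I*sqrt(7594) ≈ 174.29*I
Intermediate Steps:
sqrt(-31231 + 45*(60 + y)) = sqrt(-31231 + 45*(60 - 41)) = sqrt(-31231 + 45*19) = sqrt(-31231 + 855) = sqrt(-30376) = 2*I*sqrt(7594)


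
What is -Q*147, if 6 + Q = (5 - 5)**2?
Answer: 882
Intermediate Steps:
Q = -6 (Q = -6 + (5 - 5)**2 = -6 + 0**2 = -6 + 0 = -6)
-Q*147 = -1*(-6)*147 = 6*147 = 882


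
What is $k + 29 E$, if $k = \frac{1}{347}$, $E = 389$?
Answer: $\frac{3914508}{347} \approx 11281.0$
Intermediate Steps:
$k = \frac{1}{347} \approx 0.0028818$
$k + 29 E = \frac{1}{347} + 29 \cdot 389 = \frac{1}{347} + 11281 = \frac{3914508}{347}$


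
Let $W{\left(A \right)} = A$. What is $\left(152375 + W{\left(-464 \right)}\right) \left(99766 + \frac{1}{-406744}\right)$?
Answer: $\frac{6164430178506633}{406744} \approx 1.5156 \cdot 10^{10}$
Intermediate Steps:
$\left(152375 + W{\left(-464 \right)}\right) \left(99766 + \frac{1}{-406744}\right) = \left(152375 - 464\right) \left(99766 + \frac{1}{-406744}\right) = 151911 \left(99766 - \frac{1}{406744}\right) = 151911 \cdot \frac{40579221903}{406744} = \frac{6164430178506633}{406744}$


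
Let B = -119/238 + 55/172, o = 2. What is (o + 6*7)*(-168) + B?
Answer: -1271455/172 ≈ -7392.2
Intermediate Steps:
B = -31/172 (B = -119*1/238 + 55*(1/172) = -½ + 55/172 = -31/172 ≈ -0.18023)
(o + 6*7)*(-168) + B = (2 + 6*7)*(-168) - 31/172 = (2 + 42)*(-168) - 31/172 = 44*(-168) - 31/172 = -7392 - 31/172 = -1271455/172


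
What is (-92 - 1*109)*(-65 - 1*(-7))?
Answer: 11658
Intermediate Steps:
(-92 - 1*109)*(-65 - 1*(-7)) = (-92 - 109)*(-65 + 7) = -201*(-58) = 11658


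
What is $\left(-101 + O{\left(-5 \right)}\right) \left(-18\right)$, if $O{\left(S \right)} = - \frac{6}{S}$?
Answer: $\frac{8982}{5} \approx 1796.4$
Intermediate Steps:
$\left(-101 + O{\left(-5 \right)}\right) \left(-18\right) = \left(-101 - \frac{6}{-5}\right) \left(-18\right) = \left(-101 - - \frac{6}{5}\right) \left(-18\right) = \left(-101 + \frac{6}{5}\right) \left(-18\right) = \left(- \frac{499}{5}\right) \left(-18\right) = \frac{8982}{5}$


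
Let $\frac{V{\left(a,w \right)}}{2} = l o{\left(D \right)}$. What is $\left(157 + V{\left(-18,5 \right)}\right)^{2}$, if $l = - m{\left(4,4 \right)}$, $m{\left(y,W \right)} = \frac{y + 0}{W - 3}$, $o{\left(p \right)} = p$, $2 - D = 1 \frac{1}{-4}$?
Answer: $19321$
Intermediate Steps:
$D = \frac{9}{4}$ ($D = 2 - 1 \frac{1}{-4} = 2 - 1 \left(- \frac{1}{4}\right) = 2 - - \frac{1}{4} = 2 + \frac{1}{4} = \frac{9}{4} \approx 2.25$)
$m{\left(y,W \right)} = \frac{y}{-3 + W}$
$l = -4$ ($l = - \frac{4}{-3 + 4} = - \frac{4}{1} = - 4 \cdot 1 = \left(-1\right) 4 = -4$)
$V{\left(a,w \right)} = -18$ ($V{\left(a,w \right)} = 2 \left(\left(-4\right) \frac{9}{4}\right) = 2 \left(-9\right) = -18$)
$\left(157 + V{\left(-18,5 \right)}\right)^{2} = \left(157 - 18\right)^{2} = 139^{2} = 19321$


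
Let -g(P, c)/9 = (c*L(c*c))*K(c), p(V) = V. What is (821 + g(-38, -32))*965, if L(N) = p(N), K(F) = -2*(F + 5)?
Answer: 15368656585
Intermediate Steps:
K(F) = -10 - 2*F (K(F) = -2*(5 + F) = -10 - 2*F)
L(N) = N
g(P, c) = -9*c³*(-10 - 2*c) (g(P, c) = -9*c*(c*c)*(-10 - 2*c) = -9*c*c²*(-10 - 2*c) = -9*c³*(-10 - 2*c))
(821 + g(-38, -32))*965 = (821 + 18*(-32)³*(5 - 32))*965 = (821 + 18*(-32768)*(-27))*965 = (821 + 15925248)*965 = 15926069*965 = 15368656585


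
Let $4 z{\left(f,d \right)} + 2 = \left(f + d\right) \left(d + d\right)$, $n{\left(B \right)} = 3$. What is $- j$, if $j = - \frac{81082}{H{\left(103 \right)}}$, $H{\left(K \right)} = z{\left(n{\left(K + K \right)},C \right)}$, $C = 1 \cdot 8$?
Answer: $\frac{162164}{87} \approx 1864.0$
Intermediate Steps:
$C = 8$
$z{\left(f,d \right)} = - \frac{1}{2} + \frac{d \left(d + f\right)}{2}$ ($z{\left(f,d \right)} = - \frac{1}{2} + \frac{\left(f + d\right) \left(d + d\right)}{4} = - \frac{1}{2} + \frac{\left(d + f\right) 2 d}{4} = - \frac{1}{2} + \frac{2 d \left(d + f\right)}{4} = - \frac{1}{2} + \frac{d \left(d + f\right)}{2}$)
$H{\left(K \right)} = \frac{87}{2}$ ($H{\left(K \right)} = - \frac{1}{2} + \frac{8^{2}}{2} + \frac{1}{2} \cdot 8 \cdot 3 = - \frac{1}{2} + \frac{1}{2} \cdot 64 + 12 = - \frac{1}{2} + 32 + 12 = \frac{87}{2}$)
$j = - \frac{162164}{87}$ ($j = - \frac{81082}{\frac{87}{2}} = \left(-81082\right) \frac{2}{87} = - \frac{162164}{87} \approx -1864.0$)
$- j = \left(-1\right) \left(- \frac{162164}{87}\right) = \frac{162164}{87}$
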